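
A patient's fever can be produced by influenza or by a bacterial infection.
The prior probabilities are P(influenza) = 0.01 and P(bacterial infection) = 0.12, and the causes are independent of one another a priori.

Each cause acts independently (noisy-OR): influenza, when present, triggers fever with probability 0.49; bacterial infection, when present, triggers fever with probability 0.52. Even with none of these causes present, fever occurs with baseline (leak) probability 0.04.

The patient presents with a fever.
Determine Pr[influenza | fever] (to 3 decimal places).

Under noisy-OR, P(fever | causes) = 1 − (1−0.04)·∏(1−qᵢ) over the active causes.
Numerator (weight on configurations with influenza): 0.004492 + 0.000918 = 0.005410
Denominator P(fever): 0.04*0.99*0.88 + 0.5392*0.99*0.12 + 0.5104*0.01*0.88 + 0.764992*0.01*0.12 = 0.104315
Posterior = 0.005410 / 0.104315 ≈ 0.052

Pr[influenza | fever] ≈ 0.052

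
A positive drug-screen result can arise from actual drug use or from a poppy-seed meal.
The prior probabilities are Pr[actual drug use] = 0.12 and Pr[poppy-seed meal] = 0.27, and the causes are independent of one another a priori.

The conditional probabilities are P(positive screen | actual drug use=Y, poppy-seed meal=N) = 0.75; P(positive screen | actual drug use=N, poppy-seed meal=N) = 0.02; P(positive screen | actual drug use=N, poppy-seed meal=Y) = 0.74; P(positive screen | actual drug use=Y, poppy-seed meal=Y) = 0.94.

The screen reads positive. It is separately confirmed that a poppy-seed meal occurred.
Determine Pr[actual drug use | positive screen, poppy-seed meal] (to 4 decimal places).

Pr[actual drug use | positive screen, poppy-seed meal] ≈ 0.1476

By total probability over both values of actual drug use:
  P(positive screen | poppy-seed meal) = 0.74·0.88 + 0.94·0.12
        = 0.651200 + 0.112800 = 0.764000
Configurations with actual drug use contribute 0.112800, so
  P(actual drug use | positive screen, poppy-seed meal) = 0.112800 / 0.764000 ≈ 0.1476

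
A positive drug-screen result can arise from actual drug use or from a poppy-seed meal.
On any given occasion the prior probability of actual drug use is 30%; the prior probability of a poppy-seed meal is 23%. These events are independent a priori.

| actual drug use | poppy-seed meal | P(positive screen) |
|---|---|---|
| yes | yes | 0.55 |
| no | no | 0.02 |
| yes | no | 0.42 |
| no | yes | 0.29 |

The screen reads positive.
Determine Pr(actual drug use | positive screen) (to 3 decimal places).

Enumerate the 4 (actual drug use, poppy-seed meal) configurations and weight by the priors:
  P(positive screen) = 0.02*0.7*0.77 + 0.29*0.7*0.23 + 0.42*0.3*0.77 + 0.55*0.3*0.23
        = 0.010780 + 0.046690 + 0.097020 + 0.037950 = 0.192440
Configurations with actual drug use contribute 0.134970, so
  P(actual drug use | positive screen) = 0.134970 / 0.192440 ≈ 0.701

Pr(actual drug use | positive screen) ≈ 0.701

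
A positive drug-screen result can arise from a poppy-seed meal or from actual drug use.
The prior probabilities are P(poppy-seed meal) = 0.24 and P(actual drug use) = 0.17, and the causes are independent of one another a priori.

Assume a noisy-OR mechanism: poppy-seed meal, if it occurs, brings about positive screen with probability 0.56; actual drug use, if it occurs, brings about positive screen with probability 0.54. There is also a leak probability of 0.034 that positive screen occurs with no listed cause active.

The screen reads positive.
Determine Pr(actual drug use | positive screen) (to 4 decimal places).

Pr(actual drug use | positive screen) ≈ 0.4348

Under noisy-OR, P(positive screen | causes) = 1 − (1−0.034)·∏(1−qᵢ) over the active causes.
Enumerate the 4 (poppy-seed meal, actual drug use) configurations and weight by the priors:
  P(positive screen) = 0.034*0.76*0.83 + 0.55564*0.76*0.17 + 0.57496*0.24*0.83 + 0.804482*0.24*0.17
        = 0.021447 + 0.071789 + 0.114532 + 0.032823 = 0.240591
The terms with actual drug use present sum to 0.104612, so
  P(actual drug use | positive screen) = 0.104612 / 0.240591 ≈ 0.4348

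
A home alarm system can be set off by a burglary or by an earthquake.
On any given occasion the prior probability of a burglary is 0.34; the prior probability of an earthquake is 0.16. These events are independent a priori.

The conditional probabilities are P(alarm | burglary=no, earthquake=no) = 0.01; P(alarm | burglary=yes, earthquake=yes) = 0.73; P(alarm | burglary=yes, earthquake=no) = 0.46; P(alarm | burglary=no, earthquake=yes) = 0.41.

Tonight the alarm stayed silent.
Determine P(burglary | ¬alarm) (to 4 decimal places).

P(¬alarm) = 0.99·0.66·0.84 + 0.59·0.66·0.16 + 0.54·0.34·0.84 + 0.27·0.34·0.16 = 0.548856 + 0.062304 + 0.154224 + 0.014688 = 0.780072
Of this, 0.168912 comes from 0.154224 + 0.014688 (the burglary=true cases).
Hence the posterior is 0.168912/0.780072 ≈ 0.2165.

P(burglary | ¬alarm) ≈ 0.2165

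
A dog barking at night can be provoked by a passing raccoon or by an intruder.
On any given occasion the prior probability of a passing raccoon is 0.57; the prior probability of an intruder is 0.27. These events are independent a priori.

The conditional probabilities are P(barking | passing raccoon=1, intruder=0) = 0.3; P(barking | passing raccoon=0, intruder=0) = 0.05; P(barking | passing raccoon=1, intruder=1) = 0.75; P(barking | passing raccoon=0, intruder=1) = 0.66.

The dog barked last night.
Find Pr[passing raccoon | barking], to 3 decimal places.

Pr[passing raccoon | barking] ≈ 0.722

Sum P(barking|·) weighted by the priors over the 4 (passing raccoon, intruder) configurations:
  P(barking) = 0.05×0.43×0.73 + 0.66×0.43×0.27 + 0.3×0.57×0.73 + 0.75×0.57×0.27
        = 0.015695 + 0.076626 + 0.124830 + 0.115425 = 0.332576
The terms with passing raccoon present sum to 0.240255, so
  P(passing raccoon | barking) = 0.240255 / 0.332576 ≈ 0.722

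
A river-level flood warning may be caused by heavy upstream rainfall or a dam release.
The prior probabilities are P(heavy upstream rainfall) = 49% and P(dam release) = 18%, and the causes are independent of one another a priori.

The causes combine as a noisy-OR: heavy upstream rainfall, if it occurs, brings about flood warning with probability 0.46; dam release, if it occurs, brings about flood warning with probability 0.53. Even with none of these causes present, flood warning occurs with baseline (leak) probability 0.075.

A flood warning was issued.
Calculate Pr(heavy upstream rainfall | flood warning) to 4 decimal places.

Pr(heavy upstream rainfall | flood warning) ≈ 0.7634

Under noisy-OR, P(flood warning | causes) = 1 − (1−0.075)·∏(1−qᵢ) over the active causes.
Numerator (weight on configurations with heavy upstream rainfall): 0.201101 + 0.067494 = 0.268595
Denominator P(flood warning): 0.075·0.51·0.82 + 0.56525·0.51·0.18 + 0.5005·0.49·0.82 + 0.765235·0.49·0.18 = 0.351850
Posterior = 0.268595 / 0.351850 ≈ 0.7634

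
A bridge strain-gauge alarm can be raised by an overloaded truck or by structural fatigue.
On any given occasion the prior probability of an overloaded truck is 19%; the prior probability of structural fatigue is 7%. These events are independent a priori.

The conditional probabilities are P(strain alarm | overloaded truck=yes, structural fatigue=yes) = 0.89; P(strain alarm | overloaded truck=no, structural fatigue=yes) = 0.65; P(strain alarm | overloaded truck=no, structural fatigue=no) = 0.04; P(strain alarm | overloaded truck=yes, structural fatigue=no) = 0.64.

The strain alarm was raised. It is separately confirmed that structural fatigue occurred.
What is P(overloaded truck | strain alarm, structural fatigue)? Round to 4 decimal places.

P(overloaded truck | strain alarm, structural fatigue) ≈ 0.2431

Enumerate both values of overloaded truck and weight by the priors:
  P(strain alarm | structural fatigue) = 0.65·0.81 + 0.89·0.19
        = 0.526500 + 0.169100 = 0.695600
Keeping only the overloaded truck-present terms gives 0.169100, so
  P(overloaded truck | strain alarm, structural fatigue) = 0.169100 / 0.695600 ≈ 0.2431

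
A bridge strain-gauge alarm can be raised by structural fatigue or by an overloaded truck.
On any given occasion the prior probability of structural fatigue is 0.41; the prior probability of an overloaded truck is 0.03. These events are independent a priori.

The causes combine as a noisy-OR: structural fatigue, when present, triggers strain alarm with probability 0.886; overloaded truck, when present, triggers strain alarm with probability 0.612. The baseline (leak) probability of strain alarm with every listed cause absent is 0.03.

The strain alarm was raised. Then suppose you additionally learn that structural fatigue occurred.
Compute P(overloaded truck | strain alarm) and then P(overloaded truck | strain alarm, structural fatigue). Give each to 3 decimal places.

P(overloaded truck | strain alarm) ≈ 0.058; P(overloaded truck | strain alarm, structural fatigue) ≈ 0.032

Under noisy-OR, P(strain alarm | causes) = 1 − (1−0.03)·∏(1−qᵢ) over the active causes.
P(strain alarm) = 0.03×0.59×0.97 + 0.62364×0.59×0.03 + 0.88942×0.41×0.97 + 0.957095×0.41×0.03 = 0.017169 + 0.011038 + 0.353722 + 0.011772 = 0.393701
The overloaded truck-present share is 0.011038 + 0.011772 = 0.022810.
Hence the posterior is 0.022810/0.393701 ≈ 0.058.

With the extra evidence:
P(strain alarm | structural fatigue) = 0.88942·0.97 + 0.957095·0.03 = 0.862737 + 0.028713 = 0.891450
The overloaded truck-present share is 0.957095·0.03 = 0.028713.
P(overloaded truck | strain alarm, structural fatigue) = 0.028713 / 0.891450 ≈ 0.032
The drop from 0.058 to 0.032 is the explaining-away (discounting) effect.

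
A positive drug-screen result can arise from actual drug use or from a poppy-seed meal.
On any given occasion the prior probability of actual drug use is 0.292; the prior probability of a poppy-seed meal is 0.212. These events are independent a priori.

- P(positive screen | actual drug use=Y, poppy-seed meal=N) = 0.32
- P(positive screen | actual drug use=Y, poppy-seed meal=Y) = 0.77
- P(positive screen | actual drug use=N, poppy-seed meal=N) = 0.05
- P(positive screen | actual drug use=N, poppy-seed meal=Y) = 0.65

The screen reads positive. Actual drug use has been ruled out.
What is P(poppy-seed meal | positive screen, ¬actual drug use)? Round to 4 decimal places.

P(poppy-seed meal | positive screen, ¬actual drug use) ≈ 0.7777

For the numerator, keep only poppy-seed meal=true terms: 0.65·0.212 = 0.137800
Normalizer over all consistent configurations: 0.05·0.788 + 0.65·0.212 = 0.177200
P(poppy-seed meal | positive screen, ¬actual drug use) = 0.137800/0.177200 ≈ 0.7777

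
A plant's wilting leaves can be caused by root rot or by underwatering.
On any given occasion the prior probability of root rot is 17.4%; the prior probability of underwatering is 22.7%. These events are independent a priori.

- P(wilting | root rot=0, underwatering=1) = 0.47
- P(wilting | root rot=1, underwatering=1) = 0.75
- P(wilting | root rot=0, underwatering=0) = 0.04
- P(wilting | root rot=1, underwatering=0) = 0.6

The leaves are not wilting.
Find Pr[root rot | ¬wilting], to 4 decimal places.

Pr[root rot | ¬wilting] ≈ 0.0821

By total probability over the 4 (root rot, underwatering) configurations:
  P(¬wilting) = 0.96*0.826*0.773 + 0.53*0.826*0.227 + 0.4*0.174*0.773 + 0.25*0.174*0.227
        = 0.612958 + 0.099376 + 0.053801 + 0.009874 = 0.776009
Configurations with root rot contribute 0.063675, so
  P(root rot | ¬wilting) = 0.063675 / 0.776009 ≈ 0.0821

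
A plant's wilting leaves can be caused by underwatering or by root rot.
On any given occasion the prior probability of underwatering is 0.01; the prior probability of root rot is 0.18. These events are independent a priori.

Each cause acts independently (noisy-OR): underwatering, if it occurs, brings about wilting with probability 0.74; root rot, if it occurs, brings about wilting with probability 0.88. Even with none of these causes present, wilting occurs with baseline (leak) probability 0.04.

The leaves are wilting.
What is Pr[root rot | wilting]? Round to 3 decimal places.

Under noisy-OR, P(wilting | causes) = 1 − (1−0.04)·∏(1−qᵢ) over the active causes.
P(wilting) = 0.04·0.99·0.82 + 0.8848·0.99·0.18 + 0.7504·0.01·0.82 + 0.970048·0.01·0.18 = 0.032472 + 0.157671 + 0.006153 + 0.001746 = 0.198042
Restricting to configurations with root rot present: 0.157671 + 0.001746 = 0.159417.
P(root rot | wilting) = 0.159417 / 0.198042 ≈ 0.805

Pr[root rot | wilting] ≈ 0.805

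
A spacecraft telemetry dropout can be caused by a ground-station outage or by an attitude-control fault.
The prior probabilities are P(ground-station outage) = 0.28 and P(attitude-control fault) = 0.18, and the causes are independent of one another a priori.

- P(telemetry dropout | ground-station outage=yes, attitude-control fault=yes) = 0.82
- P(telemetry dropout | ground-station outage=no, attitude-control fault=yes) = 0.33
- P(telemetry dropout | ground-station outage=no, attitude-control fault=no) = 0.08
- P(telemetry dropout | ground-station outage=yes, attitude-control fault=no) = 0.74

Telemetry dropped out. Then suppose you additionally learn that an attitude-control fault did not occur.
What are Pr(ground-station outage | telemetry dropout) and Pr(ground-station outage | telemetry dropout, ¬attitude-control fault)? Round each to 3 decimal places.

Numerator (weight on configurations with ground-station outage): 0.169904 + 0.041328 = 0.211232
Normalizer over all consistent configurations: 0.08×0.72×0.82 + 0.33×0.72×0.18 + 0.74×0.28×0.82 + 0.82×0.28×0.18 = 0.301232
P(ground-station outage | telemetry dropout) = 0.211232/0.301232 ≈ 0.701

Now condition on the additional information:
By total probability over both values of ground-station outage:
  P(telemetry dropout | ¬attitude-control fault) = 0.08*0.72 + 0.74*0.28
        = 0.057600 + 0.207200 = 0.264800
The terms with ground-station outage present sum to 0.207200, so
  P(ground-station outage | telemetry dropout, ¬attitude-control fault) = 0.207200 / 0.264800 ≈ 0.782
With attitude-control fault excluded, ground-station outage must carry more of the explanatory weight for the telemetry dropout.

Pr(ground-station outage | telemetry dropout) ≈ 0.701; Pr(ground-station outage | telemetry dropout, ¬attitude-control fault) ≈ 0.782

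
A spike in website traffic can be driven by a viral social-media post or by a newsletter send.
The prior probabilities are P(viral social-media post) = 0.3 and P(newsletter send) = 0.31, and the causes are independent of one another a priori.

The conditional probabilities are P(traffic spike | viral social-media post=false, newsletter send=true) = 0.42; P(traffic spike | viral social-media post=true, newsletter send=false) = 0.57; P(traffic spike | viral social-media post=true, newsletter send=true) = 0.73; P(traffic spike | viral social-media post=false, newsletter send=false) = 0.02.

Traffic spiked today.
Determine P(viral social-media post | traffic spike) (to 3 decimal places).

P(viral social-media post | traffic spike) ≈ 0.648

By total probability over the 4 (viral social-media post, newsletter send) configurations:
  P(traffic spike) = 0.02×0.7×0.69 + 0.42×0.7×0.31 + 0.57×0.3×0.69 + 0.73×0.3×0.31
        = 0.009660 + 0.091140 + 0.117990 + 0.067890 = 0.286680
Keeping only the viral social-media post-present terms gives 0.185880, so
  P(viral social-media post | traffic spike) = 0.185880 / 0.286680 ≈ 0.648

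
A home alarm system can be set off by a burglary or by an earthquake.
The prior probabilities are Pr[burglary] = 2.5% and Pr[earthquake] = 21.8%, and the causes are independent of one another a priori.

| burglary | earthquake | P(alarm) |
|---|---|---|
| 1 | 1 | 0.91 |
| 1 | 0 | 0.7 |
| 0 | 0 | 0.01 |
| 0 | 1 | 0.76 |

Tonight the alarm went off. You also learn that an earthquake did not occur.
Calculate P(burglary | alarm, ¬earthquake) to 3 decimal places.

Weight on burglary=true, given the evidence: 0.7*0.025 = 0.017500
The normalizing constant is 0.01*0.975 + 0.7*0.025 = 0.027250
Posterior = 0.017500 / 0.027250 ≈ 0.642

P(burglary | alarm, ¬earthquake) ≈ 0.642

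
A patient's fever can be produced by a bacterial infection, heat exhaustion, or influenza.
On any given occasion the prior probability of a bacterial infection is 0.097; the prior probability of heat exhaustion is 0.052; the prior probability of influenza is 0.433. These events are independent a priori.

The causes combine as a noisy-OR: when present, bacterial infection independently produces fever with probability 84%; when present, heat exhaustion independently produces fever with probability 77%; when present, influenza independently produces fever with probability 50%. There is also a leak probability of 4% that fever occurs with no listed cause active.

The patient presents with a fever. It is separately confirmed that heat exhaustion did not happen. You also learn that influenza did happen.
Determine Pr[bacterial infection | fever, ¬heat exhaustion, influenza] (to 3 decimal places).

Under noisy-OR, P(fever | causes) = 1 − (1−0.04)·∏(1−qᵢ) over the active causes.
Enumerate both values of bacterial infection and weight by the priors:
  P(fever | ¬heat exhaustion, influenza) = 0.52*0.903 + 0.9232*0.097
        = 0.469560 + 0.089550 = 0.559110
Configurations with bacterial infection contribute 0.089550, so
  P(bacterial infection | fever, ¬heat exhaustion, influenza) = 0.089550 / 0.559110 ≈ 0.160

Pr[bacterial infection | fever, ¬heat exhaustion, influenza] ≈ 0.160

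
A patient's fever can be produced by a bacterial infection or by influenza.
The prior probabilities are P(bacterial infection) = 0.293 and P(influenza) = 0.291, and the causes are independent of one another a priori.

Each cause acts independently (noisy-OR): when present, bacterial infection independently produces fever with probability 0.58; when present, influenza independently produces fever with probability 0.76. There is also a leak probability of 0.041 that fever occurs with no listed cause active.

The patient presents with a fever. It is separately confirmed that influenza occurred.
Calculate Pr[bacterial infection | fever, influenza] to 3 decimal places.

Pr[bacterial infection | fever, influenza] ≈ 0.327

Under noisy-OR, P(fever | causes) = 1 − (1−0.041)·∏(1−qᵢ) over the active causes.
Enumerate both values of bacterial infection and weight by the priors:
  P(fever | influenza) = 0.76984×0.707 + 0.903333×0.293
        = 0.544277 + 0.264677 = 0.808954
Keeping only the bacterial infection-present terms gives 0.264677, so
  P(bacterial infection | fever, influenza) = 0.264677 / 0.808954 ≈ 0.327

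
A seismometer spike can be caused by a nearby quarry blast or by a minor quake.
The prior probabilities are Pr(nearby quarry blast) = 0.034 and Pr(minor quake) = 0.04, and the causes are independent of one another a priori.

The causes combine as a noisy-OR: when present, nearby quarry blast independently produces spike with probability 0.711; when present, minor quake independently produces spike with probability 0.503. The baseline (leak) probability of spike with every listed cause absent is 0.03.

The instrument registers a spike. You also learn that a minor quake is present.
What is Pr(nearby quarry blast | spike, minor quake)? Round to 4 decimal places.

Under noisy-OR, P(spike | causes) = 1 − (1−0.03)·∏(1−qᵢ) over the active causes.
P(spike | minor quake) = 0.51791*0.966 + 0.860676*0.034 = 0.500301 + 0.029263 = 0.529564
The nearby quarry blast-present share is 0.860676*0.034 = 0.029263.
P(nearby quarry blast | spike, minor quake) = 0.029263 / 0.529564 ≈ 0.0553

Pr(nearby quarry blast | spike, minor quake) ≈ 0.0553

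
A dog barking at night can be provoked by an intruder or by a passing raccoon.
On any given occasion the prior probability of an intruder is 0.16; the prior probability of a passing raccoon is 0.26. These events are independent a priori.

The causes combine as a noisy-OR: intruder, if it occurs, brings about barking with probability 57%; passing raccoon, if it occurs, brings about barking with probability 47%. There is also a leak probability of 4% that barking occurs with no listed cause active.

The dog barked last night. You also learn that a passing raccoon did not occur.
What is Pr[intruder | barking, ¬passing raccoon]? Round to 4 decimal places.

Pr[intruder | barking, ¬passing raccoon] ≈ 0.7366

Under noisy-OR, P(barking | causes) = 1 − (1−0.04)·∏(1−qᵢ) over the active causes.
P(barking | ¬passing raccoon) = 0.04*0.84 + 0.5872*0.16 = 0.033600 + 0.093952 = 0.127552
Restricting to configurations with intruder present: 0.5872*0.16 = 0.093952.
So P(intruder | barking, ¬passing raccoon) = 0.093952/0.127552 ≈ 0.7366.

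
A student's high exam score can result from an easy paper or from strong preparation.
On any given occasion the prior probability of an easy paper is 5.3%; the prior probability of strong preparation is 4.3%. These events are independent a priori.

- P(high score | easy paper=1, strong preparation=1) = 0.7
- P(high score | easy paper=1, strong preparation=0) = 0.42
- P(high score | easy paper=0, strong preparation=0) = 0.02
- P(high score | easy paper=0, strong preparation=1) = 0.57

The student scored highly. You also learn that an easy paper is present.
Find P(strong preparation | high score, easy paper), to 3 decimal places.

P(high score | easy paper) = 0.42×0.957 + 0.7×0.043 = 0.401940 + 0.030100 = 0.432040
Restricting to configurations with strong preparation present: 0.7×0.043 = 0.030100.
Hence the posterior is 0.030100/0.432040 ≈ 0.070.

P(strong preparation | high score, easy paper) ≈ 0.070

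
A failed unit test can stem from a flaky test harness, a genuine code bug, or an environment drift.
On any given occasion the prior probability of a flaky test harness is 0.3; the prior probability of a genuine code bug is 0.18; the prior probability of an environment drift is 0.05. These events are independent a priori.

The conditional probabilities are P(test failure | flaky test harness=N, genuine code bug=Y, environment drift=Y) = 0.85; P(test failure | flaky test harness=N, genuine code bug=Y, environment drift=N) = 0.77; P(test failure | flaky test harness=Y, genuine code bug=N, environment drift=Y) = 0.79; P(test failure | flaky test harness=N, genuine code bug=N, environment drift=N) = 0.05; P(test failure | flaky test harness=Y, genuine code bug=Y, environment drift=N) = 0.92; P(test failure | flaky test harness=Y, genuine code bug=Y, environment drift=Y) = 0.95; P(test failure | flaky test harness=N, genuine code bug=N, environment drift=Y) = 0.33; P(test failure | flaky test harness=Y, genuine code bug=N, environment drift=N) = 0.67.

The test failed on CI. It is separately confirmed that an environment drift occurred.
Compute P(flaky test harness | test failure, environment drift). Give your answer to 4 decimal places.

P(test failure | environment drift) = 0.33·0.7·0.82 + 0.85·0.7·0.18 + 0.79·0.3·0.82 + 0.95·0.3·0.18 = 0.189420 + 0.107100 + 0.194340 + 0.051300 = 0.542160
Of this, 0.245640 comes from 0.194340 + 0.051300 (the flaky test harness=true cases).
Hence the posterior is 0.245640/0.542160 ≈ 0.4531.

P(flaky test harness | test failure, environment drift) ≈ 0.4531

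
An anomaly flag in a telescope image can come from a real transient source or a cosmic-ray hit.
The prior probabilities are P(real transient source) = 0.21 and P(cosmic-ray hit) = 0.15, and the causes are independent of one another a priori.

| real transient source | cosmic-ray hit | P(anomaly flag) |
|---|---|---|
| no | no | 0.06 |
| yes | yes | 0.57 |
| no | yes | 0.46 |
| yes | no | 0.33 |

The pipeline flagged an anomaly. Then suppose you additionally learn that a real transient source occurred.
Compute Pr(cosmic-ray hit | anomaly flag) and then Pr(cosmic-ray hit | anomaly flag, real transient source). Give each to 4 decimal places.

Pr(cosmic-ray hit | anomaly flag) ≈ 0.4221; Pr(cosmic-ray hit | anomaly flag, real transient source) ≈ 0.2336

By total probability over the 4 (real transient source, cosmic-ray hit) configurations:
  P(anomaly flag) = 0.06*0.79*0.85 + 0.46*0.79*0.15 + 0.33*0.21*0.85 + 0.57*0.21*0.15
        = 0.040290 + 0.054510 + 0.058905 + 0.017955 = 0.171660
Keeping only the cosmic-ray hit-present terms gives 0.072465, so
  P(cosmic-ray hit | anomaly flag) = 0.072465 / 0.171660 ≈ 0.4221

With the extra evidence:
Weight on cosmic-ray hit=true, given the evidence: 0.57·0.15 = 0.085500
The normalizing constant is 0.33·0.85 + 0.57·0.15 = 0.366000
P(cosmic-ray hit | anomaly flag, real transient source) = 0.085500/0.366000 ≈ 0.2336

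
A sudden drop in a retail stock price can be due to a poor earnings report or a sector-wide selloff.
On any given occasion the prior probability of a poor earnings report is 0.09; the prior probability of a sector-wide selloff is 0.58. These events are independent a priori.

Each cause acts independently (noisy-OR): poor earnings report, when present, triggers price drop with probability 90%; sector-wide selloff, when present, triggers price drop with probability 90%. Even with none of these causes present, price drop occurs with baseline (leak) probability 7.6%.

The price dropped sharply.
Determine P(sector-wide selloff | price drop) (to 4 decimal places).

P(sector-wide selloff | price drop) ≈ 0.8934

Under noisy-OR, P(price drop | causes) = 1 − (1−0.076)·∏(1−qᵢ) over the active causes.
By total probability over the 4 (poor earnings report, sector-wide selloff) configurations:
  P(price drop) = 0.076×0.91×0.42 + 0.9076×0.91×0.58 + 0.9076×0.09×0.42 + 0.99076×0.09×0.58
        = 0.029047 + 0.479031 + 0.034307 + 0.051718 = 0.594103
Keeping only the sector-wide selloff-present terms gives 0.530749, so
  P(sector-wide selloff | price drop) = 0.530749 / 0.594103 ≈ 0.8934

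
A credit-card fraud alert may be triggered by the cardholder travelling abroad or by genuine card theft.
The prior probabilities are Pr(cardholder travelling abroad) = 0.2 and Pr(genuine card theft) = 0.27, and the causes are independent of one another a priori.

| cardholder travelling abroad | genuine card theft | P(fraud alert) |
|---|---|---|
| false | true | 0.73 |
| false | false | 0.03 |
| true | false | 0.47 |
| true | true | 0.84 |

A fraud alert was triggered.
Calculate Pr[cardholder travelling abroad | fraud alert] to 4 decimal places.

Pr[cardholder travelling abroad | fraud alert] ≈ 0.3941

P(fraud alert) = 0.03*0.8*0.73 + 0.73*0.8*0.27 + 0.47*0.2*0.73 + 0.84*0.2*0.27 = 0.017520 + 0.157680 + 0.068620 + 0.045360 = 0.289180
The cardholder travelling abroad-present share is 0.068620 + 0.045360 = 0.113980.
So P(cardholder travelling abroad | fraud alert) = 0.113980/0.289180 ≈ 0.3941.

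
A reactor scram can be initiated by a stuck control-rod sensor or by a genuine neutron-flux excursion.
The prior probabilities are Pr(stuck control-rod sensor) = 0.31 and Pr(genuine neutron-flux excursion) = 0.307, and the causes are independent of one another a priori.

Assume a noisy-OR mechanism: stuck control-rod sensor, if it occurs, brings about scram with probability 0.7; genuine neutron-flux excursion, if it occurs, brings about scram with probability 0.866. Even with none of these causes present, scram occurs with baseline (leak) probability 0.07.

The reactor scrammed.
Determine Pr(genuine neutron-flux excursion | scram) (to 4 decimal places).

Pr(genuine neutron-flux excursion | scram) ≈ 0.5953

Under noisy-OR, P(scram | causes) = 1 − (1−0.07)·∏(1−qᵢ) over the active causes.
Enumerate the 4 (stuck control-rod sensor, genuine neutron-flux excursion) configurations and weight by the priors:
  P(scram) = 0.07·0.69·0.693 + 0.87538·0.69·0.307 + 0.721·0.31·0.693 + 0.962614·0.31·0.307
        = 0.033472 + 0.185432 + 0.154892 + 0.091612 = 0.465408
Configurations with genuine neutron-flux excursion contribute 0.277044, so
  P(genuine neutron-flux excursion | scram) = 0.277044 / 0.465408 ≈ 0.5953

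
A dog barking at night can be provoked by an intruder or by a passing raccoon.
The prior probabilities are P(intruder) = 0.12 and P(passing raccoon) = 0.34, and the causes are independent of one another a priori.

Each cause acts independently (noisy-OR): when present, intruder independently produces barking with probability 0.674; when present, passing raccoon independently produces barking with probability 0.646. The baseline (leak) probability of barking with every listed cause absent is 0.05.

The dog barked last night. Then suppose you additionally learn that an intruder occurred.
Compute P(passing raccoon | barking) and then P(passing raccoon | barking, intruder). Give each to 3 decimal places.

P(passing raccoon | barking) ≈ 0.737; P(passing raccoon | barking, intruder) ≈ 0.399

Under noisy-OR, P(barking | causes) = 1 − (1−0.05)·∏(1−qᵢ) over the active causes.
Weight on passing raccoon=true, given the evidence: 0.198579 + 0.036327 = 0.234906
Normalizer over all consistent configurations: 0.05×0.88×0.66 + 0.6637×0.88×0.34 + 0.6903×0.12×0.66 + 0.890366×0.12×0.34 = 0.318618
Posterior = 0.234906 / 0.318618 ≈ 0.737

Now also conditioning on intruder=true:
Enumerate both values of passing raccoon and weight by the priors:
  P(barking | intruder) = 0.6903·0.66 + 0.890366·0.34
        = 0.455598 + 0.302724 = 0.758322
The terms with passing raccoon present sum to 0.302724, so
  P(passing raccoon | barking, intruder) = 0.302724 / 0.758322 ≈ 0.399
The drop from 0.737 to 0.399 is the explaining-away (discounting) effect.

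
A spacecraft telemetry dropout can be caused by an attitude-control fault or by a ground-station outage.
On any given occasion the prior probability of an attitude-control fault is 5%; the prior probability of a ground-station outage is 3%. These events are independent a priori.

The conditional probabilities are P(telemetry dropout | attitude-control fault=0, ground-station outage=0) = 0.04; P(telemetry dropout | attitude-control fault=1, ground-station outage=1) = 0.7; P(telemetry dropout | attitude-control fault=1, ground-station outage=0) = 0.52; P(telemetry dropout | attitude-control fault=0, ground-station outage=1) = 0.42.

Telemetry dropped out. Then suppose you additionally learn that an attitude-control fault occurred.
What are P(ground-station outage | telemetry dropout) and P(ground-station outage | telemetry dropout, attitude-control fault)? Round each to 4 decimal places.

P(telemetry dropout) = 0.04*0.95*0.97 + 0.42*0.95*0.03 + 0.52*0.05*0.97 + 0.7*0.05*0.03 = 0.036860 + 0.011970 + 0.025220 + 0.001050 = 0.075100
Restricting to configurations with ground-station outage present: 0.011970 + 0.001050 = 0.013020.
Hence the posterior is 0.013020/0.075100 ≈ 0.1734.

Now also conditioning on attitude-control fault=true:
Numerator (weight on configurations with ground-station outage): 0.7·0.03 = 0.021000
Denominator P(telemetry dropout | attitude-control fault): 0.52·0.97 + 0.7·0.03 = 0.525400
Posterior = 0.021000 / 0.525400 ≈ 0.0400

P(ground-station outage | telemetry dropout) ≈ 0.1734; P(ground-station outage | telemetry dropout, attitude-control fault) ≈ 0.0400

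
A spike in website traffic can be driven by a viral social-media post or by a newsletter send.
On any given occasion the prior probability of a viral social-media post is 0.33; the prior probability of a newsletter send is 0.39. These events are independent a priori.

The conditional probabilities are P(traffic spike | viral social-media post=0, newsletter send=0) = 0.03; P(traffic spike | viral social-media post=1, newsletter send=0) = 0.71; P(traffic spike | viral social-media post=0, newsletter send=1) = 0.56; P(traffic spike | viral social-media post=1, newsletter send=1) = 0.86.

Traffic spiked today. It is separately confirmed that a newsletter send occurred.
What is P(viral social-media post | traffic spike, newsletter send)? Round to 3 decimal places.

Enumerate both values of viral social-media post and weight by the priors:
  P(traffic spike | newsletter send) = 0.56*0.67 + 0.86*0.33
        = 0.375200 + 0.283800 = 0.659000
Keeping only the viral social-media post-present terms gives 0.283800, so
  P(viral social-media post | traffic spike, newsletter send) = 0.283800 / 0.659000 ≈ 0.431

P(viral social-media post | traffic spike, newsletter send) ≈ 0.431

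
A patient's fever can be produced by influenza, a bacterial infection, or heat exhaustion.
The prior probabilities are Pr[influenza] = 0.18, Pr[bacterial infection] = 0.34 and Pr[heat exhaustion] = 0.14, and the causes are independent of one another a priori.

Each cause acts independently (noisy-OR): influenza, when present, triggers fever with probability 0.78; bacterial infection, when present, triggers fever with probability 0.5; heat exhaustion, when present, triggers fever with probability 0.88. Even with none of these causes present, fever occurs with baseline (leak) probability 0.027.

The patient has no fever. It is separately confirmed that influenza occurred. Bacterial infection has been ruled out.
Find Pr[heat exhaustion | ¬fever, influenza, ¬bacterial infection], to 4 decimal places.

Under noisy-OR, P(fever | causes) = 1 − (1−0.027)·∏(1−qᵢ) over the active causes.
For the numerator, keep only heat exhaustion=true terms: 0.025687×0.14 = 0.003596
The normalizing constant is 0.21406×0.86 + 0.025687×0.14 = 0.187688
P(heat exhaustion | ¬fever, influenza, ¬bacterial infection) = 0.003596/0.187688 ≈ 0.0192

Pr[heat exhaustion | ¬fever, influenza, ¬bacterial infection] ≈ 0.0192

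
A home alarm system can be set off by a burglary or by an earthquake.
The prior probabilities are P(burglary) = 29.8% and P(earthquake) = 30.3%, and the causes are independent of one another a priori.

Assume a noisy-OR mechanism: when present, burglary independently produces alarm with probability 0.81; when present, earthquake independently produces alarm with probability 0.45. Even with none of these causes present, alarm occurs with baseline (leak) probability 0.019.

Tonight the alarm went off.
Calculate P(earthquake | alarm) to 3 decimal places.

Under noisy-OR, P(alarm | causes) = 1 − (1−0.019)·∏(1−qᵢ) over the active causes.
Numerator (weight on configurations with earthquake): 0.097940 + 0.081038 = 0.178978
Normalizer over all consistent configurations: 0.019*0.702*0.697 + 0.46045*0.702*0.303 + 0.81361*0.298*0.697 + 0.897486*0.298*0.303 = 0.357267
Posterior = 0.178978 / 0.357267 ≈ 0.501

P(earthquake | alarm) ≈ 0.501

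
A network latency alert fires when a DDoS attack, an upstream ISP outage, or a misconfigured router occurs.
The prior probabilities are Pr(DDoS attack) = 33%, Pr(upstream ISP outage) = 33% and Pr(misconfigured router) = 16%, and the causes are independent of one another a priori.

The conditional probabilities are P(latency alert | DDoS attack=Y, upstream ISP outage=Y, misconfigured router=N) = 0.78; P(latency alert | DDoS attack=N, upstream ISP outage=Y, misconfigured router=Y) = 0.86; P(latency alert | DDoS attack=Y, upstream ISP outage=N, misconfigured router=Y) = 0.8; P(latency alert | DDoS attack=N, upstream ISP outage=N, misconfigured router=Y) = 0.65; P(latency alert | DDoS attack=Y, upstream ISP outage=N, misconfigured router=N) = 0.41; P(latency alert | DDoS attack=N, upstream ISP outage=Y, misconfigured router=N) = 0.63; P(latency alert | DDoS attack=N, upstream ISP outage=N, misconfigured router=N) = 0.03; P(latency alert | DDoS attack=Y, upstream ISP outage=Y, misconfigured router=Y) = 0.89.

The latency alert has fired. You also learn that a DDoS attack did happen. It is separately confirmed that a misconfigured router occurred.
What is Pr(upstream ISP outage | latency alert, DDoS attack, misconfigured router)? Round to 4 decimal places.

Enumerate both values of upstream ISP outage and weight by the priors:
  P(latency alert | DDoS attack, misconfigured router) = 0.8*0.67 + 0.89*0.33
        = 0.536000 + 0.293700 = 0.829700
Keeping only the upstream ISP outage-present terms gives 0.293700, so
  P(upstream ISP outage | latency alert, DDoS attack, misconfigured router) = 0.293700 / 0.829700 ≈ 0.3540

Pr(upstream ISP outage | latency alert, DDoS attack, misconfigured router) ≈ 0.3540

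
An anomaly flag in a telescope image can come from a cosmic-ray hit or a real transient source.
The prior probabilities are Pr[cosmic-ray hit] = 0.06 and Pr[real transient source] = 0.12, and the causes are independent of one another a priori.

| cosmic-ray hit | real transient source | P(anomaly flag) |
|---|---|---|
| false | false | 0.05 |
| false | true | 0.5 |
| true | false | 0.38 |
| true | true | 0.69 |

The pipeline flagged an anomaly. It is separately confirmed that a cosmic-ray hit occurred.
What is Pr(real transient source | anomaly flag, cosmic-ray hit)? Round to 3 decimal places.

Enumerate both values of real transient source and weight by the priors:
  P(anomaly flag | cosmic-ray hit) = 0.38*0.88 + 0.69*0.12
        = 0.334400 + 0.082800 = 0.417200
The terms with real transient source present sum to 0.082800, so
  P(real transient source | anomaly flag, cosmic-ray hit) = 0.082800 / 0.417200 ≈ 0.198

Pr(real transient source | anomaly flag, cosmic-ray hit) ≈ 0.198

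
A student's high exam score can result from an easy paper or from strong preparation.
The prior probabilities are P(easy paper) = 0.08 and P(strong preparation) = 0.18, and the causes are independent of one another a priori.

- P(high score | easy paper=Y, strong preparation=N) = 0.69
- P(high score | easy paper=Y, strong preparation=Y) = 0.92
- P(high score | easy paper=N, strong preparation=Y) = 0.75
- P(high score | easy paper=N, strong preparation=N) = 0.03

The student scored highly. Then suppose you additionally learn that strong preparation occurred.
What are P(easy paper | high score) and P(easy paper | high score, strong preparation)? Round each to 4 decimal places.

Weight on easy paper=true, given the evidence: 0.045264 + 0.013248 = 0.058512
The normalizing constant is 0.03·0.92·0.82 + 0.75·0.92·0.18 + 0.69·0.08·0.82 + 0.92·0.08·0.18 = 0.205344
Posterior = 0.058512 / 0.205344 ≈ 0.2849

With the extra evidence:
Weight on easy paper=true, given the evidence: 0.92*0.08 = 0.073600
Normalizer over all consistent configurations: 0.75*0.92 + 0.92*0.08 = 0.763600
Posterior = 0.073600 / 0.763600 ≈ 0.0964
This is intercausal reasoning (explaining away): once strong preparation accounts for the high score, easy paper becomes less likely.

P(easy paper | high score) ≈ 0.2849; P(easy paper | high score, strong preparation) ≈ 0.0964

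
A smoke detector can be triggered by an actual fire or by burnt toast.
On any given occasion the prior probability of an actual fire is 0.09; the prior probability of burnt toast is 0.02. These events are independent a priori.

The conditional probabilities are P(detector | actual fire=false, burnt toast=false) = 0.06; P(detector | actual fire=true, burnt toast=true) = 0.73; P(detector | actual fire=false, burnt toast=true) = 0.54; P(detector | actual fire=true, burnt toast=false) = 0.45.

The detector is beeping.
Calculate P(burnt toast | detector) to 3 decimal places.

P(burnt toast | detector) ≈ 0.107

P(detector) = 0.06·0.91·0.98 + 0.54·0.91·0.02 + 0.45·0.09·0.98 + 0.73·0.09·0.02 = 0.053508 + 0.009828 + 0.039690 + 0.001314 = 0.104340
Of this, 0.011142 comes from 0.009828 + 0.001314 (the burnt toast=true cases).
P(burnt toast | detector) = 0.011142 / 0.104340 ≈ 0.107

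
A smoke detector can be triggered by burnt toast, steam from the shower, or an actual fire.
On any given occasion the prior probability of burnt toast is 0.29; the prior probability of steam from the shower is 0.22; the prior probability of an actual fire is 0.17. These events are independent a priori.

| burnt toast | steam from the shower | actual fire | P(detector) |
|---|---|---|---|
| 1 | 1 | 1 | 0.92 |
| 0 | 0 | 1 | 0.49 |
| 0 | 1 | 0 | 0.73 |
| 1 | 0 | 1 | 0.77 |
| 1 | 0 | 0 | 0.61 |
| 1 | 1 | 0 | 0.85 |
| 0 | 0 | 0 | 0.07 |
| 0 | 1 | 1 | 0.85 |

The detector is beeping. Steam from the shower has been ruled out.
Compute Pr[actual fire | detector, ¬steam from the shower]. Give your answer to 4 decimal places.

For the numerator, keep only actual fire=true terms: 0.059143 + 0.037961 = 0.097104
Normalizer over all consistent configurations: 0.07·0.71·0.83 + 0.49·0.71·0.17 + 0.61·0.29·0.83 + 0.77·0.29·0.17 = 0.285182
P(actual fire | detector, ¬steam from the shower) = 0.097104/0.285182 ≈ 0.3405

Pr[actual fire | detector, ¬steam from the shower] ≈ 0.3405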